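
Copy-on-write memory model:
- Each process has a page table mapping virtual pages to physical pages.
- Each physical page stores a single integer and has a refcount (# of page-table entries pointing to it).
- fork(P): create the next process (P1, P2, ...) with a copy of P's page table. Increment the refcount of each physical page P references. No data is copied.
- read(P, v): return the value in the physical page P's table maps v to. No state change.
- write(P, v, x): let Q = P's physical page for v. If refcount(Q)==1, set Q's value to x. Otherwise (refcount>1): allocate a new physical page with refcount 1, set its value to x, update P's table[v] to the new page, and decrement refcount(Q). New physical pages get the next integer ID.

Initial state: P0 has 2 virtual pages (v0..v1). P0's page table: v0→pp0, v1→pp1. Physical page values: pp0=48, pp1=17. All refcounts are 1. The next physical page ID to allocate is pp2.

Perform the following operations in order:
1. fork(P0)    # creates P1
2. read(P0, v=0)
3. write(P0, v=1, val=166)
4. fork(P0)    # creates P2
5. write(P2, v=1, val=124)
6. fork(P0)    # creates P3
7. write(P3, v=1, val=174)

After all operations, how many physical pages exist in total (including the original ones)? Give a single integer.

Op 1: fork(P0) -> P1. 2 ppages; refcounts: pp0:2 pp1:2
Op 2: read(P0, v0) -> 48. No state change.
Op 3: write(P0, v1, 166). refcount(pp1)=2>1 -> COPY to pp2. 3 ppages; refcounts: pp0:2 pp1:1 pp2:1
Op 4: fork(P0) -> P2. 3 ppages; refcounts: pp0:3 pp1:1 pp2:2
Op 5: write(P2, v1, 124). refcount(pp2)=2>1 -> COPY to pp3. 4 ppages; refcounts: pp0:3 pp1:1 pp2:1 pp3:1
Op 6: fork(P0) -> P3. 4 ppages; refcounts: pp0:4 pp1:1 pp2:2 pp3:1
Op 7: write(P3, v1, 174). refcount(pp2)=2>1 -> COPY to pp4. 5 ppages; refcounts: pp0:4 pp1:1 pp2:1 pp3:1 pp4:1

Answer: 5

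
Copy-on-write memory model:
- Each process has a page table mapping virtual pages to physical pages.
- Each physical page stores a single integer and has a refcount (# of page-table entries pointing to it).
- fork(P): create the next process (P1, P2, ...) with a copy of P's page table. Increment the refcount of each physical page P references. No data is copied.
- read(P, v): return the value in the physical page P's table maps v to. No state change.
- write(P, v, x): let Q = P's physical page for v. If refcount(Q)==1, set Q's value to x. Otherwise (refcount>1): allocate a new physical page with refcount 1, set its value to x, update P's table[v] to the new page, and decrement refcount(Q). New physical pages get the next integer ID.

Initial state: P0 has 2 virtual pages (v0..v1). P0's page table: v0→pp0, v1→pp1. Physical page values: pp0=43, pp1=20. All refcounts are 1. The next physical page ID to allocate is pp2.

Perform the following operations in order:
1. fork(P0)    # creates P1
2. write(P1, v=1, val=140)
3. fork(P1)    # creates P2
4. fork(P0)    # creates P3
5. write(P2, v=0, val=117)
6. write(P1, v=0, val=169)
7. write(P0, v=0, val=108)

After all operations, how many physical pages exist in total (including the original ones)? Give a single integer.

Op 1: fork(P0) -> P1. 2 ppages; refcounts: pp0:2 pp1:2
Op 2: write(P1, v1, 140). refcount(pp1)=2>1 -> COPY to pp2. 3 ppages; refcounts: pp0:2 pp1:1 pp2:1
Op 3: fork(P1) -> P2. 3 ppages; refcounts: pp0:3 pp1:1 pp2:2
Op 4: fork(P0) -> P3. 3 ppages; refcounts: pp0:4 pp1:2 pp2:2
Op 5: write(P2, v0, 117). refcount(pp0)=4>1 -> COPY to pp3. 4 ppages; refcounts: pp0:3 pp1:2 pp2:2 pp3:1
Op 6: write(P1, v0, 169). refcount(pp0)=3>1 -> COPY to pp4. 5 ppages; refcounts: pp0:2 pp1:2 pp2:2 pp3:1 pp4:1
Op 7: write(P0, v0, 108). refcount(pp0)=2>1 -> COPY to pp5. 6 ppages; refcounts: pp0:1 pp1:2 pp2:2 pp3:1 pp4:1 pp5:1

Answer: 6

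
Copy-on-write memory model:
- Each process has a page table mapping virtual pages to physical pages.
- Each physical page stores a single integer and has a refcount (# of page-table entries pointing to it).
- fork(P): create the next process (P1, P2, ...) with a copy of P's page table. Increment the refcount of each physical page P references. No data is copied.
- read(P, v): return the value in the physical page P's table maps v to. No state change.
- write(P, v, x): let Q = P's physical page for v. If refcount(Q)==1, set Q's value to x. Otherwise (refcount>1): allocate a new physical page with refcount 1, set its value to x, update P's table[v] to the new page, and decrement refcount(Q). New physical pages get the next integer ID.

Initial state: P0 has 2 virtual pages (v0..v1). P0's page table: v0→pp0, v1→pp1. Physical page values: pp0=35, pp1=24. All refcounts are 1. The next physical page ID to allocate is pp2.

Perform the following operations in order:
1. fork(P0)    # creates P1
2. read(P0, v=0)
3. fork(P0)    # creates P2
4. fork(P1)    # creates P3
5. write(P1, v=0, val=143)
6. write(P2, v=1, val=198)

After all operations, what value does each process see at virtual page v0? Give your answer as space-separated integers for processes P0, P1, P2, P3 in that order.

Answer: 35 143 35 35

Derivation:
Op 1: fork(P0) -> P1. 2 ppages; refcounts: pp0:2 pp1:2
Op 2: read(P0, v0) -> 35. No state change.
Op 3: fork(P0) -> P2. 2 ppages; refcounts: pp0:3 pp1:3
Op 4: fork(P1) -> P3. 2 ppages; refcounts: pp0:4 pp1:4
Op 5: write(P1, v0, 143). refcount(pp0)=4>1 -> COPY to pp2. 3 ppages; refcounts: pp0:3 pp1:4 pp2:1
Op 6: write(P2, v1, 198). refcount(pp1)=4>1 -> COPY to pp3. 4 ppages; refcounts: pp0:3 pp1:3 pp2:1 pp3:1
P0: v0 -> pp0 = 35
P1: v0 -> pp2 = 143
P2: v0 -> pp0 = 35
P3: v0 -> pp0 = 35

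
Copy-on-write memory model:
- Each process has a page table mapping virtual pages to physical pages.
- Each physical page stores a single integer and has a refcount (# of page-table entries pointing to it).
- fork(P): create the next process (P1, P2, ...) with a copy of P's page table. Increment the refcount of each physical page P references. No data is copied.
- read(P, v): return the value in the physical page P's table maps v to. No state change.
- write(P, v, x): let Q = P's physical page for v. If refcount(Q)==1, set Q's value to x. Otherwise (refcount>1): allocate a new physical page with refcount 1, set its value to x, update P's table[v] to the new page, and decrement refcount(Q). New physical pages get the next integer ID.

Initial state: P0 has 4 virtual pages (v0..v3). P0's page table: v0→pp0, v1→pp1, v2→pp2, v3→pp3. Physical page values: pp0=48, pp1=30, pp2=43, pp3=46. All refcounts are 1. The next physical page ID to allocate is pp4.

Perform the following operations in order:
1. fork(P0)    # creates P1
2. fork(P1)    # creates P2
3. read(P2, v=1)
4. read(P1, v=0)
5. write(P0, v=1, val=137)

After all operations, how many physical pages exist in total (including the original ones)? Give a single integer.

Op 1: fork(P0) -> P1. 4 ppages; refcounts: pp0:2 pp1:2 pp2:2 pp3:2
Op 2: fork(P1) -> P2. 4 ppages; refcounts: pp0:3 pp1:3 pp2:3 pp3:3
Op 3: read(P2, v1) -> 30. No state change.
Op 4: read(P1, v0) -> 48. No state change.
Op 5: write(P0, v1, 137). refcount(pp1)=3>1 -> COPY to pp4. 5 ppages; refcounts: pp0:3 pp1:2 pp2:3 pp3:3 pp4:1

Answer: 5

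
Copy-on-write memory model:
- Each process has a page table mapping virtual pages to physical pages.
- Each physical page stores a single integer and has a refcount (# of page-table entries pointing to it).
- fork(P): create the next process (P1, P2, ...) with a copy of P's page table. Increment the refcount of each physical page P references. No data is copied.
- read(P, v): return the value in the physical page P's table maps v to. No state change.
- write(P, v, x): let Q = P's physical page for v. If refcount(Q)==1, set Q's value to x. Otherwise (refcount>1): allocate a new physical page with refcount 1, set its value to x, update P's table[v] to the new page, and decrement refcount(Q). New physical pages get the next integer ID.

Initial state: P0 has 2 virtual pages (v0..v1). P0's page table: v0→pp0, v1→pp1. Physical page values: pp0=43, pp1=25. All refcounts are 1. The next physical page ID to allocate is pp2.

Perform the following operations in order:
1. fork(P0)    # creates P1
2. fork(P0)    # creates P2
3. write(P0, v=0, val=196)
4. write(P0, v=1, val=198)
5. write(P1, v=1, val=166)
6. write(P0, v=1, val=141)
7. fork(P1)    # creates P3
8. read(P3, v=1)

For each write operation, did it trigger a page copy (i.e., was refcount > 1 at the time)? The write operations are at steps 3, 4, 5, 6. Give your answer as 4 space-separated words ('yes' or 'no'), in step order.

Op 1: fork(P0) -> P1. 2 ppages; refcounts: pp0:2 pp1:2
Op 2: fork(P0) -> P2. 2 ppages; refcounts: pp0:3 pp1:3
Op 3: write(P0, v0, 196). refcount(pp0)=3>1 -> COPY to pp2. 3 ppages; refcounts: pp0:2 pp1:3 pp2:1
Op 4: write(P0, v1, 198). refcount(pp1)=3>1 -> COPY to pp3. 4 ppages; refcounts: pp0:2 pp1:2 pp2:1 pp3:1
Op 5: write(P1, v1, 166). refcount(pp1)=2>1 -> COPY to pp4. 5 ppages; refcounts: pp0:2 pp1:1 pp2:1 pp3:1 pp4:1
Op 6: write(P0, v1, 141). refcount(pp3)=1 -> write in place. 5 ppages; refcounts: pp0:2 pp1:1 pp2:1 pp3:1 pp4:1
Op 7: fork(P1) -> P3. 5 ppages; refcounts: pp0:3 pp1:1 pp2:1 pp3:1 pp4:2
Op 8: read(P3, v1) -> 166. No state change.

yes yes yes no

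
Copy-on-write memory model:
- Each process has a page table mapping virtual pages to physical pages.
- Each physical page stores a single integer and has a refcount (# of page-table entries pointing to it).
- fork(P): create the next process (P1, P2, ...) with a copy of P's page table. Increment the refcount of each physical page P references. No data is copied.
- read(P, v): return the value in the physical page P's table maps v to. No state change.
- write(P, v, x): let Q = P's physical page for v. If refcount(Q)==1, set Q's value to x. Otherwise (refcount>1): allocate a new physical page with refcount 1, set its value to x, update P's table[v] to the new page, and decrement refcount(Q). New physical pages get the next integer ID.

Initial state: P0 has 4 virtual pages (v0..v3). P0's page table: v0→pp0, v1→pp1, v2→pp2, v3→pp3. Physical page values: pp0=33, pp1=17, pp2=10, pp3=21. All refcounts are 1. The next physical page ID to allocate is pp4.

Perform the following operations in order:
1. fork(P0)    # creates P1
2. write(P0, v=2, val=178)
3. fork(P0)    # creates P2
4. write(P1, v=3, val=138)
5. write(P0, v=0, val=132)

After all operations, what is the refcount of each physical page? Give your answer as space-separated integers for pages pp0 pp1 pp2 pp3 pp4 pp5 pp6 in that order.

Answer: 2 3 1 2 2 1 1

Derivation:
Op 1: fork(P0) -> P1. 4 ppages; refcounts: pp0:2 pp1:2 pp2:2 pp3:2
Op 2: write(P0, v2, 178). refcount(pp2)=2>1 -> COPY to pp4. 5 ppages; refcounts: pp0:2 pp1:2 pp2:1 pp3:2 pp4:1
Op 3: fork(P0) -> P2. 5 ppages; refcounts: pp0:3 pp1:3 pp2:1 pp3:3 pp4:2
Op 4: write(P1, v3, 138). refcount(pp3)=3>1 -> COPY to pp5. 6 ppages; refcounts: pp0:3 pp1:3 pp2:1 pp3:2 pp4:2 pp5:1
Op 5: write(P0, v0, 132). refcount(pp0)=3>1 -> COPY to pp6. 7 ppages; refcounts: pp0:2 pp1:3 pp2:1 pp3:2 pp4:2 pp5:1 pp6:1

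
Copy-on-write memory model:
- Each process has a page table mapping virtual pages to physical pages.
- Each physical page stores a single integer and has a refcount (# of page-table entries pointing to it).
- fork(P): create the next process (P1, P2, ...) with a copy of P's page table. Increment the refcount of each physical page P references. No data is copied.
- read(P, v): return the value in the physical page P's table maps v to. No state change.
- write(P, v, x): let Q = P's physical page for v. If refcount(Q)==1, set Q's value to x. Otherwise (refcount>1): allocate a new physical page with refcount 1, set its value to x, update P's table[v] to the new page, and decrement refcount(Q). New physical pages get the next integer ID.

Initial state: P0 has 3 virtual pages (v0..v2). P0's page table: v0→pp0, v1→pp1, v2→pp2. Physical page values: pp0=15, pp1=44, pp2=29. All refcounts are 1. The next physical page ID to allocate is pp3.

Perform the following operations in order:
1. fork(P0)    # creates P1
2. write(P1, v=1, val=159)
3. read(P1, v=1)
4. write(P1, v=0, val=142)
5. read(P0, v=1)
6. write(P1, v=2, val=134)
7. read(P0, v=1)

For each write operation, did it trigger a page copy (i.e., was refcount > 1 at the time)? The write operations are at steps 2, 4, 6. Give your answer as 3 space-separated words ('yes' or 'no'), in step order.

Op 1: fork(P0) -> P1. 3 ppages; refcounts: pp0:2 pp1:2 pp2:2
Op 2: write(P1, v1, 159). refcount(pp1)=2>1 -> COPY to pp3. 4 ppages; refcounts: pp0:2 pp1:1 pp2:2 pp3:1
Op 3: read(P1, v1) -> 159. No state change.
Op 4: write(P1, v0, 142). refcount(pp0)=2>1 -> COPY to pp4. 5 ppages; refcounts: pp0:1 pp1:1 pp2:2 pp3:1 pp4:1
Op 5: read(P0, v1) -> 44. No state change.
Op 6: write(P1, v2, 134). refcount(pp2)=2>1 -> COPY to pp5. 6 ppages; refcounts: pp0:1 pp1:1 pp2:1 pp3:1 pp4:1 pp5:1
Op 7: read(P0, v1) -> 44. No state change.

yes yes yes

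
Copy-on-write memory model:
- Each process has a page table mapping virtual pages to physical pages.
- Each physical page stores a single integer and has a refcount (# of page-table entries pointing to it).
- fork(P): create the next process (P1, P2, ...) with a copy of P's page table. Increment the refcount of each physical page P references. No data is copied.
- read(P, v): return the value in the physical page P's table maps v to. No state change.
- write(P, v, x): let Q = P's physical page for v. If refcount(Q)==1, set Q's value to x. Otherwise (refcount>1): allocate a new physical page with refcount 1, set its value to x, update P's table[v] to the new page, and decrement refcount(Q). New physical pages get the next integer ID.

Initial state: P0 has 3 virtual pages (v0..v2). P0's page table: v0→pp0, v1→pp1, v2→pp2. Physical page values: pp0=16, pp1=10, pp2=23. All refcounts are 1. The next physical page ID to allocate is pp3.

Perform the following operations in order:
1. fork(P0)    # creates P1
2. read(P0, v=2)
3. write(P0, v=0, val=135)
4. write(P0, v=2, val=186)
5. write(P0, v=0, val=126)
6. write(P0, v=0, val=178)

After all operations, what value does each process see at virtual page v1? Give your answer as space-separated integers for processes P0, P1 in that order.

Op 1: fork(P0) -> P1. 3 ppages; refcounts: pp0:2 pp1:2 pp2:2
Op 2: read(P0, v2) -> 23. No state change.
Op 3: write(P0, v0, 135). refcount(pp0)=2>1 -> COPY to pp3. 4 ppages; refcounts: pp0:1 pp1:2 pp2:2 pp3:1
Op 4: write(P0, v2, 186). refcount(pp2)=2>1 -> COPY to pp4. 5 ppages; refcounts: pp0:1 pp1:2 pp2:1 pp3:1 pp4:1
Op 5: write(P0, v0, 126). refcount(pp3)=1 -> write in place. 5 ppages; refcounts: pp0:1 pp1:2 pp2:1 pp3:1 pp4:1
Op 6: write(P0, v0, 178). refcount(pp3)=1 -> write in place. 5 ppages; refcounts: pp0:1 pp1:2 pp2:1 pp3:1 pp4:1
P0: v1 -> pp1 = 10
P1: v1 -> pp1 = 10

Answer: 10 10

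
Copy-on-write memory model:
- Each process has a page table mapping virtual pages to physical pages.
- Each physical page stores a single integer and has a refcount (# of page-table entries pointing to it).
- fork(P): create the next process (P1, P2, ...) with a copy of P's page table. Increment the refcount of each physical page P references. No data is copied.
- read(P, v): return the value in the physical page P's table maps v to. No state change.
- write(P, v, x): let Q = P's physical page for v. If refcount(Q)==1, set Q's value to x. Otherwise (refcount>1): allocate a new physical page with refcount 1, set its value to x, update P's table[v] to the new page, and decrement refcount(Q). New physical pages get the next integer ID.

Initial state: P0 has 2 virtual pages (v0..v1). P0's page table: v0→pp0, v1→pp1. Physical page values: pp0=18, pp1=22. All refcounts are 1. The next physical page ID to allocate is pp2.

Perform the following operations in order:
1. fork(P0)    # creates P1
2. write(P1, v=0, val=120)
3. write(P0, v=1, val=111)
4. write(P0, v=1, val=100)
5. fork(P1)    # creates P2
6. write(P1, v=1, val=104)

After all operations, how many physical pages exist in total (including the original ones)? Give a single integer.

Op 1: fork(P0) -> P1. 2 ppages; refcounts: pp0:2 pp1:2
Op 2: write(P1, v0, 120). refcount(pp0)=2>1 -> COPY to pp2. 3 ppages; refcounts: pp0:1 pp1:2 pp2:1
Op 3: write(P0, v1, 111). refcount(pp1)=2>1 -> COPY to pp3. 4 ppages; refcounts: pp0:1 pp1:1 pp2:1 pp3:1
Op 4: write(P0, v1, 100). refcount(pp3)=1 -> write in place. 4 ppages; refcounts: pp0:1 pp1:1 pp2:1 pp3:1
Op 5: fork(P1) -> P2. 4 ppages; refcounts: pp0:1 pp1:2 pp2:2 pp3:1
Op 6: write(P1, v1, 104). refcount(pp1)=2>1 -> COPY to pp4. 5 ppages; refcounts: pp0:1 pp1:1 pp2:2 pp3:1 pp4:1

Answer: 5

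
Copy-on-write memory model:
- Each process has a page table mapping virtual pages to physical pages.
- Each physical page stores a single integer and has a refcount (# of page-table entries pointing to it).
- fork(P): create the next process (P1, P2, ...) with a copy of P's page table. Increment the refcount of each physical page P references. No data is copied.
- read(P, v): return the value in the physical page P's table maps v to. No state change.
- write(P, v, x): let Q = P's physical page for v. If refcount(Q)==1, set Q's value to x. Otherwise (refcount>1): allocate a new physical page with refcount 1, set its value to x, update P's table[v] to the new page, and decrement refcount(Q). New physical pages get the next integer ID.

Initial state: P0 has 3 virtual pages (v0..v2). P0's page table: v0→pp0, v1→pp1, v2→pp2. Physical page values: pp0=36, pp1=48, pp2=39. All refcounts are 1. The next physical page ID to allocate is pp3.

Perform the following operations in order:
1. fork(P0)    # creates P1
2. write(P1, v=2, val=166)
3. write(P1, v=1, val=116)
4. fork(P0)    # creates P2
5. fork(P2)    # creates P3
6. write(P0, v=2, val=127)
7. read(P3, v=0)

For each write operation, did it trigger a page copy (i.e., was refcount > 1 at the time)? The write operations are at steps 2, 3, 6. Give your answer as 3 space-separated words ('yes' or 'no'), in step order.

Op 1: fork(P0) -> P1. 3 ppages; refcounts: pp0:2 pp1:2 pp2:2
Op 2: write(P1, v2, 166). refcount(pp2)=2>1 -> COPY to pp3. 4 ppages; refcounts: pp0:2 pp1:2 pp2:1 pp3:1
Op 3: write(P1, v1, 116). refcount(pp1)=2>1 -> COPY to pp4. 5 ppages; refcounts: pp0:2 pp1:1 pp2:1 pp3:1 pp4:1
Op 4: fork(P0) -> P2. 5 ppages; refcounts: pp0:3 pp1:2 pp2:2 pp3:1 pp4:1
Op 5: fork(P2) -> P3. 5 ppages; refcounts: pp0:4 pp1:3 pp2:3 pp3:1 pp4:1
Op 6: write(P0, v2, 127). refcount(pp2)=3>1 -> COPY to pp5. 6 ppages; refcounts: pp0:4 pp1:3 pp2:2 pp3:1 pp4:1 pp5:1
Op 7: read(P3, v0) -> 36. No state change.

yes yes yes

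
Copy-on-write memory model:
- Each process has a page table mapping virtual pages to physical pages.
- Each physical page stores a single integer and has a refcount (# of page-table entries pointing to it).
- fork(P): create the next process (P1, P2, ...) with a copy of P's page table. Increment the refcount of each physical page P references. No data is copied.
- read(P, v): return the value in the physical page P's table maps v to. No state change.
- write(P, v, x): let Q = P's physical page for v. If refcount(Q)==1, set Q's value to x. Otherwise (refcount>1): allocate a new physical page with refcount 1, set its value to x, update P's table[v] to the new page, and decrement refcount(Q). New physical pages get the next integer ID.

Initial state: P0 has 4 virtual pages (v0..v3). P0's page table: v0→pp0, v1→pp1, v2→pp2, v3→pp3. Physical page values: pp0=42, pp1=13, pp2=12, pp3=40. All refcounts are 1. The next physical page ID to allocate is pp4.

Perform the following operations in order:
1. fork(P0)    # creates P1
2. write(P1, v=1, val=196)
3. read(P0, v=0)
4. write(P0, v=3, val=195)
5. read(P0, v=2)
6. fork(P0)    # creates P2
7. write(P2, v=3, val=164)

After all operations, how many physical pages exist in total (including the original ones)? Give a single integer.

Op 1: fork(P0) -> P1. 4 ppages; refcounts: pp0:2 pp1:2 pp2:2 pp3:2
Op 2: write(P1, v1, 196). refcount(pp1)=2>1 -> COPY to pp4. 5 ppages; refcounts: pp0:2 pp1:1 pp2:2 pp3:2 pp4:1
Op 3: read(P0, v0) -> 42. No state change.
Op 4: write(P0, v3, 195). refcount(pp3)=2>1 -> COPY to pp5. 6 ppages; refcounts: pp0:2 pp1:1 pp2:2 pp3:1 pp4:1 pp5:1
Op 5: read(P0, v2) -> 12. No state change.
Op 6: fork(P0) -> P2. 6 ppages; refcounts: pp0:3 pp1:2 pp2:3 pp3:1 pp4:1 pp5:2
Op 7: write(P2, v3, 164). refcount(pp5)=2>1 -> COPY to pp6. 7 ppages; refcounts: pp0:3 pp1:2 pp2:3 pp3:1 pp4:1 pp5:1 pp6:1

Answer: 7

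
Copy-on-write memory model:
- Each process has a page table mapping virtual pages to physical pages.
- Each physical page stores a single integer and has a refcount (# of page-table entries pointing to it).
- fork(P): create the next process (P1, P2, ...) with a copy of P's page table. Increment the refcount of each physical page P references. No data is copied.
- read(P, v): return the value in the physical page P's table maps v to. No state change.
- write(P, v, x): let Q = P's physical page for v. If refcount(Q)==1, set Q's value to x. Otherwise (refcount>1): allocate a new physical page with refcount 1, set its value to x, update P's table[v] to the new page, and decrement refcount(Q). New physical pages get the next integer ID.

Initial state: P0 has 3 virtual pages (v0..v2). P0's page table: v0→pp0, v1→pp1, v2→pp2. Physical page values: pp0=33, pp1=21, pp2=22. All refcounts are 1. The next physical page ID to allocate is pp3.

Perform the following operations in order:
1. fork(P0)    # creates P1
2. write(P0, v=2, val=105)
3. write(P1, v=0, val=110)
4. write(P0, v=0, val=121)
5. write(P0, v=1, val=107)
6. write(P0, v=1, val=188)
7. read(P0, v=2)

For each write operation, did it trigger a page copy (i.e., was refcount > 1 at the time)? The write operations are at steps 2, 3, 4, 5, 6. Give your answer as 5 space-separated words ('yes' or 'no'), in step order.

Op 1: fork(P0) -> P1. 3 ppages; refcounts: pp0:2 pp1:2 pp2:2
Op 2: write(P0, v2, 105). refcount(pp2)=2>1 -> COPY to pp3. 4 ppages; refcounts: pp0:2 pp1:2 pp2:1 pp3:1
Op 3: write(P1, v0, 110). refcount(pp0)=2>1 -> COPY to pp4. 5 ppages; refcounts: pp0:1 pp1:2 pp2:1 pp3:1 pp4:1
Op 4: write(P0, v0, 121). refcount(pp0)=1 -> write in place. 5 ppages; refcounts: pp0:1 pp1:2 pp2:1 pp3:1 pp4:1
Op 5: write(P0, v1, 107). refcount(pp1)=2>1 -> COPY to pp5. 6 ppages; refcounts: pp0:1 pp1:1 pp2:1 pp3:1 pp4:1 pp5:1
Op 6: write(P0, v1, 188). refcount(pp5)=1 -> write in place. 6 ppages; refcounts: pp0:1 pp1:1 pp2:1 pp3:1 pp4:1 pp5:1
Op 7: read(P0, v2) -> 105. No state change.

yes yes no yes no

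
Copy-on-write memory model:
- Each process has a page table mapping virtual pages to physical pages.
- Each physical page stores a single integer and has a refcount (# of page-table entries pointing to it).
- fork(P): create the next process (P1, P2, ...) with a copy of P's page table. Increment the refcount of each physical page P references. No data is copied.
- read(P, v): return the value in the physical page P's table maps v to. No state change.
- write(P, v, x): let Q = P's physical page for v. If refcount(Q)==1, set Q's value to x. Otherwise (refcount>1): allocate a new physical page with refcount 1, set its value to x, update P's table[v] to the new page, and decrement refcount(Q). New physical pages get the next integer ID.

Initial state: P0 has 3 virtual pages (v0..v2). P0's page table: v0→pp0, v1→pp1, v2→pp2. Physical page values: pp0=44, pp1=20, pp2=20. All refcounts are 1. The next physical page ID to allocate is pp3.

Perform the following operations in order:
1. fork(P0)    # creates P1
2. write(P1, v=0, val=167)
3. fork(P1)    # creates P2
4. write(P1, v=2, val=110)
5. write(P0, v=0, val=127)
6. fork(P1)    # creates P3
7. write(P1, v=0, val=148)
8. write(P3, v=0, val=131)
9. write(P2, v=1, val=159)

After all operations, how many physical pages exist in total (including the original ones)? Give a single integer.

Answer: 8

Derivation:
Op 1: fork(P0) -> P1. 3 ppages; refcounts: pp0:2 pp1:2 pp2:2
Op 2: write(P1, v0, 167). refcount(pp0)=2>1 -> COPY to pp3. 4 ppages; refcounts: pp0:1 pp1:2 pp2:2 pp3:1
Op 3: fork(P1) -> P2. 4 ppages; refcounts: pp0:1 pp1:3 pp2:3 pp3:2
Op 4: write(P1, v2, 110). refcount(pp2)=3>1 -> COPY to pp4. 5 ppages; refcounts: pp0:1 pp1:3 pp2:2 pp3:2 pp4:1
Op 5: write(P0, v0, 127). refcount(pp0)=1 -> write in place. 5 ppages; refcounts: pp0:1 pp1:3 pp2:2 pp3:2 pp4:1
Op 6: fork(P1) -> P3. 5 ppages; refcounts: pp0:1 pp1:4 pp2:2 pp3:3 pp4:2
Op 7: write(P1, v0, 148). refcount(pp3)=3>1 -> COPY to pp5. 6 ppages; refcounts: pp0:1 pp1:4 pp2:2 pp3:2 pp4:2 pp5:1
Op 8: write(P3, v0, 131). refcount(pp3)=2>1 -> COPY to pp6. 7 ppages; refcounts: pp0:1 pp1:4 pp2:2 pp3:1 pp4:2 pp5:1 pp6:1
Op 9: write(P2, v1, 159). refcount(pp1)=4>1 -> COPY to pp7. 8 ppages; refcounts: pp0:1 pp1:3 pp2:2 pp3:1 pp4:2 pp5:1 pp6:1 pp7:1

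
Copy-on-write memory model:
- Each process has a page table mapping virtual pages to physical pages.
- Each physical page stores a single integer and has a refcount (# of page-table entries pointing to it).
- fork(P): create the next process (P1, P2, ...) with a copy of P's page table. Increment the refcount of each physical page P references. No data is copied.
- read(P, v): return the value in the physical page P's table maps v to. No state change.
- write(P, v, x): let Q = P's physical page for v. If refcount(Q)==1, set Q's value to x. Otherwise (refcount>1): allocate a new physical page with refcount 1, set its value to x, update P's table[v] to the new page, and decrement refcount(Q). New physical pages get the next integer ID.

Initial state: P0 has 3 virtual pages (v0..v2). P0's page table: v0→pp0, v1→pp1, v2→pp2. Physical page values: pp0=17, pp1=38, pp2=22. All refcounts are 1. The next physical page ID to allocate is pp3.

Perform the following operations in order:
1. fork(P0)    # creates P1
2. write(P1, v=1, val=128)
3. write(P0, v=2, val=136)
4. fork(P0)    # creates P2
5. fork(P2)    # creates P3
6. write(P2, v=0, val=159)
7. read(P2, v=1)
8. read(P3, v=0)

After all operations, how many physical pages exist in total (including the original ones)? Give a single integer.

Answer: 6

Derivation:
Op 1: fork(P0) -> P1. 3 ppages; refcounts: pp0:2 pp1:2 pp2:2
Op 2: write(P1, v1, 128). refcount(pp1)=2>1 -> COPY to pp3. 4 ppages; refcounts: pp0:2 pp1:1 pp2:2 pp3:1
Op 3: write(P0, v2, 136). refcount(pp2)=2>1 -> COPY to pp4. 5 ppages; refcounts: pp0:2 pp1:1 pp2:1 pp3:1 pp4:1
Op 4: fork(P0) -> P2. 5 ppages; refcounts: pp0:3 pp1:2 pp2:1 pp3:1 pp4:2
Op 5: fork(P2) -> P3. 5 ppages; refcounts: pp0:4 pp1:3 pp2:1 pp3:1 pp4:3
Op 6: write(P2, v0, 159). refcount(pp0)=4>1 -> COPY to pp5. 6 ppages; refcounts: pp0:3 pp1:3 pp2:1 pp3:1 pp4:3 pp5:1
Op 7: read(P2, v1) -> 38. No state change.
Op 8: read(P3, v0) -> 17. No state change.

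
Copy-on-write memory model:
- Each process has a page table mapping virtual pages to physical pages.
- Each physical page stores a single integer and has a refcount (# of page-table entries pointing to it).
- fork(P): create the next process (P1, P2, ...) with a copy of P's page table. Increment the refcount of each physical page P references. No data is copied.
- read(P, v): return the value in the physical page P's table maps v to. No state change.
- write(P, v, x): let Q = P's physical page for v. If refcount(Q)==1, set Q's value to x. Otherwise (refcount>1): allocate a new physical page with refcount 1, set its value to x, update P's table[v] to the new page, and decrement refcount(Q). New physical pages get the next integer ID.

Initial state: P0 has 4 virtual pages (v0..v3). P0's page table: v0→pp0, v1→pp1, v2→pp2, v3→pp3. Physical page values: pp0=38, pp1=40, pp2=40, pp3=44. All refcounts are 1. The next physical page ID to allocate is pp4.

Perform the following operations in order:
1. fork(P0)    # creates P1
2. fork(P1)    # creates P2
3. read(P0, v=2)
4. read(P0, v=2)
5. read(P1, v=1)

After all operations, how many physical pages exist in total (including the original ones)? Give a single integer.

Answer: 4

Derivation:
Op 1: fork(P0) -> P1. 4 ppages; refcounts: pp0:2 pp1:2 pp2:2 pp3:2
Op 2: fork(P1) -> P2. 4 ppages; refcounts: pp0:3 pp1:3 pp2:3 pp3:3
Op 3: read(P0, v2) -> 40. No state change.
Op 4: read(P0, v2) -> 40. No state change.
Op 5: read(P1, v1) -> 40. No state change.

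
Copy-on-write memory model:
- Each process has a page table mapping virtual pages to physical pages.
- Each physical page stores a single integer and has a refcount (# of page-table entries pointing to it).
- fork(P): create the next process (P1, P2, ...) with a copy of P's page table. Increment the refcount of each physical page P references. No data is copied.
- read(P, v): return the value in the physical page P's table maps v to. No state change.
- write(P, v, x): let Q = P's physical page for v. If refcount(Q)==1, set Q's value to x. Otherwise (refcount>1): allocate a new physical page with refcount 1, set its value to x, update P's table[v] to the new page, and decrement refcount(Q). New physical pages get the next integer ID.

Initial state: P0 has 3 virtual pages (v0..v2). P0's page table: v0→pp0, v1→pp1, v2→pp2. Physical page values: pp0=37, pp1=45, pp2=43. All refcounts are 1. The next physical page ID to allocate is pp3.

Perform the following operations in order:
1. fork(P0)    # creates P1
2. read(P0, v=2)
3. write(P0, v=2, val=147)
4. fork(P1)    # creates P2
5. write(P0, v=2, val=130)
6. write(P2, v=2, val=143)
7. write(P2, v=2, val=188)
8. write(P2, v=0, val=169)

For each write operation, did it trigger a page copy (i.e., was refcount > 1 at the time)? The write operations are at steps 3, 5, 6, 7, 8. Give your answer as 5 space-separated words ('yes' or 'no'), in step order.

Op 1: fork(P0) -> P1. 3 ppages; refcounts: pp0:2 pp1:2 pp2:2
Op 2: read(P0, v2) -> 43. No state change.
Op 3: write(P0, v2, 147). refcount(pp2)=2>1 -> COPY to pp3. 4 ppages; refcounts: pp0:2 pp1:2 pp2:1 pp3:1
Op 4: fork(P1) -> P2. 4 ppages; refcounts: pp0:3 pp1:3 pp2:2 pp3:1
Op 5: write(P0, v2, 130). refcount(pp3)=1 -> write in place. 4 ppages; refcounts: pp0:3 pp1:3 pp2:2 pp3:1
Op 6: write(P2, v2, 143). refcount(pp2)=2>1 -> COPY to pp4. 5 ppages; refcounts: pp0:3 pp1:3 pp2:1 pp3:1 pp4:1
Op 7: write(P2, v2, 188). refcount(pp4)=1 -> write in place. 5 ppages; refcounts: pp0:3 pp1:3 pp2:1 pp3:1 pp4:1
Op 8: write(P2, v0, 169). refcount(pp0)=3>1 -> COPY to pp5. 6 ppages; refcounts: pp0:2 pp1:3 pp2:1 pp3:1 pp4:1 pp5:1

yes no yes no yes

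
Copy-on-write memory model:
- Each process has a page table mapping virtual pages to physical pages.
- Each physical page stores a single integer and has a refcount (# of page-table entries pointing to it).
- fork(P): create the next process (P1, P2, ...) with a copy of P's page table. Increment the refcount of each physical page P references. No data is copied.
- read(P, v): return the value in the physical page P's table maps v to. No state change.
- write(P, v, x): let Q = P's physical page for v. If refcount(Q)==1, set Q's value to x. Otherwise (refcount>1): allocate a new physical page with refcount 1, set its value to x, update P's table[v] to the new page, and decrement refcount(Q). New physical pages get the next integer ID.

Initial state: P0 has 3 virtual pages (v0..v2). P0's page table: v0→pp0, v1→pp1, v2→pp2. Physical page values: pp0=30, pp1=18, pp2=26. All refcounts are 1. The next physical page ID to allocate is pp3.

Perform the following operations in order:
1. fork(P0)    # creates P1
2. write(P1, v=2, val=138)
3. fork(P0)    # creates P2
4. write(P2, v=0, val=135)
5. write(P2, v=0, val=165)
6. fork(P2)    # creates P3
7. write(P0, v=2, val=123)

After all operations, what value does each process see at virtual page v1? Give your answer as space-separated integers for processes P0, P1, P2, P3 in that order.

Op 1: fork(P0) -> P1. 3 ppages; refcounts: pp0:2 pp1:2 pp2:2
Op 2: write(P1, v2, 138). refcount(pp2)=2>1 -> COPY to pp3. 4 ppages; refcounts: pp0:2 pp1:2 pp2:1 pp3:1
Op 3: fork(P0) -> P2. 4 ppages; refcounts: pp0:3 pp1:3 pp2:2 pp3:1
Op 4: write(P2, v0, 135). refcount(pp0)=3>1 -> COPY to pp4. 5 ppages; refcounts: pp0:2 pp1:3 pp2:2 pp3:1 pp4:1
Op 5: write(P2, v0, 165). refcount(pp4)=1 -> write in place. 5 ppages; refcounts: pp0:2 pp1:3 pp2:2 pp3:1 pp4:1
Op 6: fork(P2) -> P3. 5 ppages; refcounts: pp0:2 pp1:4 pp2:3 pp3:1 pp4:2
Op 7: write(P0, v2, 123). refcount(pp2)=3>1 -> COPY to pp5. 6 ppages; refcounts: pp0:2 pp1:4 pp2:2 pp3:1 pp4:2 pp5:1
P0: v1 -> pp1 = 18
P1: v1 -> pp1 = 18
P2: v1 -> pp1 = 18
P3: v1 -> pp1 = 18

Answer: 18 18 18 18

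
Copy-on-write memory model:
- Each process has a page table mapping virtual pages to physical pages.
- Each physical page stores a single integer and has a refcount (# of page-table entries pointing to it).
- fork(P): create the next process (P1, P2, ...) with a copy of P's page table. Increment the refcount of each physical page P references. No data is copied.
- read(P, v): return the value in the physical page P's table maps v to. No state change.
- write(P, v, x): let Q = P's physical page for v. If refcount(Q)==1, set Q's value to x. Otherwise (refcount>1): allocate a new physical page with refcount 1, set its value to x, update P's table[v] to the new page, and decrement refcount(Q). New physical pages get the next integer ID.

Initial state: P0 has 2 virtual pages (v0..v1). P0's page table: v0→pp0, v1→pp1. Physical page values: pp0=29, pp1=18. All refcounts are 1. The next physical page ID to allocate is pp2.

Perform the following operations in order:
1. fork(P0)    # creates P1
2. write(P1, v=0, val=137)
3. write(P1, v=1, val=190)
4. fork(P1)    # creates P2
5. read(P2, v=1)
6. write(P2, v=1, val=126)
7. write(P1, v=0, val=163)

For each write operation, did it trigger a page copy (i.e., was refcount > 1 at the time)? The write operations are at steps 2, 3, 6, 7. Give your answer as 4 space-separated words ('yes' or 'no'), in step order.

Op 1: fork(P0) -> P1. 2 ppages; refcounts: pp0:2 pp1:2
Op 2: write(P1, v0, 137). refcount(pp0)=2>1 -> COPY to pp2. 3 ppages; refcounts: pp0:1 pp1:2 pp2:1
Op 3: write(P1, v1, 190). refcount(pp1)=2>1 -> COPY to pp3. 4 ppages; refcounts: pp0:1 pp1:1 pp2:1 pp3:1
Op 4: fork(P1) -> P2. 4 ppages; refcounts: pp0:1 pp1:1 pp2:2 pp3:2
Op 5: read(P2, v1) -> 190. No state change.
Op 6: write(P2, v1, 126). refcount(pp3)=2>1 -> COPY to pp4. 5 ppages; refcounts: pp0:1 pp1:1 pp2:2 pp3:1 pp4:1
Op 7: write(P1, v0, 163). refcount(pp2)=2>1 -> COPY to pp5. 6 ppages; refcounts: pp0:1 pp1:1 pp2:1 pp3:1 pp4:1 pp5:1

yes yes yes yes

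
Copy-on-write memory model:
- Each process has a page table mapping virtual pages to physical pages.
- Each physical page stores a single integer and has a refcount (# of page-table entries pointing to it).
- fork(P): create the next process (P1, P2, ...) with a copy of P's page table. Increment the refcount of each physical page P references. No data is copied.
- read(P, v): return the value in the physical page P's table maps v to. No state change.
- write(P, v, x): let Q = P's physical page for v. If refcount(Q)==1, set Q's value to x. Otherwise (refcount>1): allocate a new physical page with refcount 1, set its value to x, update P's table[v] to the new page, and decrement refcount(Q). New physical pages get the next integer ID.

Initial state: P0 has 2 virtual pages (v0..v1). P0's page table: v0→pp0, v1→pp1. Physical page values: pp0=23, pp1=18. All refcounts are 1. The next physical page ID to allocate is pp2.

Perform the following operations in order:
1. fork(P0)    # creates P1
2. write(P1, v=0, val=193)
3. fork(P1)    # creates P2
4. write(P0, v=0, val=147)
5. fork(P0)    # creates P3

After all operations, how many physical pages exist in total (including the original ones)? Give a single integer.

Op 1: fork(P0) -> P1. 2 ppages; refcounts: pp0:2 pp1:2
Op 2: write(P1, v0, 193). refcount(pp0)=2>1 -> COPY to pp2. 3 ppages; refcounts: pp0:1 pp1:2 pp2:1
Op 3: fork(P1) -> P2. 3 ppages; refcounts: pp0:1 pp1:3 pp2:2
Op 4: write(P0, v0, 147). refcount(pp0)=1 -> write in place. 3 ppages; refcounts: pp0:1 pp1:3 pp2:2
Op 5: fork(P0) -> P3. 3 ppages; refcounts: pp0:2 pp1:4 pp2:2

Answer: 3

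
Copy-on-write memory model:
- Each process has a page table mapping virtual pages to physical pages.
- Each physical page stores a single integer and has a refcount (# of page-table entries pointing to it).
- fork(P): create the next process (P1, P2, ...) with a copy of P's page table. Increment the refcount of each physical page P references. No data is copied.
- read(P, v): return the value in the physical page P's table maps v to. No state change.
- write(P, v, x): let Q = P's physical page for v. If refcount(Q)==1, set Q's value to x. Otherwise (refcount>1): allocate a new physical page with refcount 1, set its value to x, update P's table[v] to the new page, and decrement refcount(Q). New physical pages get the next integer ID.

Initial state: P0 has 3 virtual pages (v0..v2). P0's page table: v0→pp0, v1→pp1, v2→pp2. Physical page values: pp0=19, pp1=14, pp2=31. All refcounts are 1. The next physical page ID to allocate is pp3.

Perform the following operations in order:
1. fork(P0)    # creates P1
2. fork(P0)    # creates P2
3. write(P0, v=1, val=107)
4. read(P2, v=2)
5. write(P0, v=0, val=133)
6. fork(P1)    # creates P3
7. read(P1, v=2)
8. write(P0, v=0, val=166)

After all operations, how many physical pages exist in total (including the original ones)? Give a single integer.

Answer: 5

Derivation:
Op 1: fork(P0) -> P1. 3 ppages; refcounts: pp0:2 pp1:2 pp2:2
Op 2: fork(P0) -> P2. 3 ppages; refcounts: pp0:3 pp1:3 pp2:3
Op 3: write(P0, v1, 107). refcount(pp1)=3>1 -> COPY to pp3. 4 ppages; refcounts: pp0:3 pp1:2 pp2:3 pp3:1
Op 4: read(P2, v2) -> 31. No state change.
Op 5: write(P0, v0, 133). refcount(pp0)=3>1 -> COPY to pp4. 5 ppages; refcounts: pp0:2 pp1:2 pp2:3 pp3:1 pp4:1
Op 6: fork(P1) -> P3. 5 ppages; refcounts: pp0:3 pp1:3 pp2:4 pp3:1 pp4:1
Op 7: read(P1, v2) -> 31. No state change.
Op 8: write(P0, v0, 166). refcount(pp4)=1 -> write in place. 5 ppages; refcounts: pp0:3 pp1:3 pp2:4 pp3:1 pp4:1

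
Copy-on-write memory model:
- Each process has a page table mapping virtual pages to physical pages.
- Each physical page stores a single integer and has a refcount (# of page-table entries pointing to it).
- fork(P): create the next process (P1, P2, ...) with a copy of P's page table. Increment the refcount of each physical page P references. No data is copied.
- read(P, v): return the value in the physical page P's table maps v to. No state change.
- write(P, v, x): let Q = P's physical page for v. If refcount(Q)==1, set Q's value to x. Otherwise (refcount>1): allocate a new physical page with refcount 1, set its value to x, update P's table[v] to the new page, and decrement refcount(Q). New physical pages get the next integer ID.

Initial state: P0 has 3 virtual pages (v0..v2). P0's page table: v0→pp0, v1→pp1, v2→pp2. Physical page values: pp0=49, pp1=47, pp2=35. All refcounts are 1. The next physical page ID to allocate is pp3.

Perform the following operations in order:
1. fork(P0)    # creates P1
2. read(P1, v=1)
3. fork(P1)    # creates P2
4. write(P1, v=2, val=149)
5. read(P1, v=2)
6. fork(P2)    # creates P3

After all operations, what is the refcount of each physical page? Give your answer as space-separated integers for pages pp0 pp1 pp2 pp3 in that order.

Op 1: fork(P0) -> P1. 3 ppages; refcounts: pp0:2 pp1:2 pp2:2
Op 2: read(P1, v1) -> 47. No state change.
Op 3: fork(P1) -> P2. 3 ppages; refcounts: pp0:3 pp1:3 pp2:3
Op 4: write(P1, v2, 149). refcount(pp2)=3>1 -> COPY to pp3. 4 ppages; refcounts: pp0:3 pp1:3 pp2:2 pp3:1
Op 5: read(P1, v2) -> 149. No state change.
Op 6: fork(P2) -> P3. 4 ppages; refcounts: pp0:4 pp1:4 pp2:3 pp3:1

Answer: 4 4 3 1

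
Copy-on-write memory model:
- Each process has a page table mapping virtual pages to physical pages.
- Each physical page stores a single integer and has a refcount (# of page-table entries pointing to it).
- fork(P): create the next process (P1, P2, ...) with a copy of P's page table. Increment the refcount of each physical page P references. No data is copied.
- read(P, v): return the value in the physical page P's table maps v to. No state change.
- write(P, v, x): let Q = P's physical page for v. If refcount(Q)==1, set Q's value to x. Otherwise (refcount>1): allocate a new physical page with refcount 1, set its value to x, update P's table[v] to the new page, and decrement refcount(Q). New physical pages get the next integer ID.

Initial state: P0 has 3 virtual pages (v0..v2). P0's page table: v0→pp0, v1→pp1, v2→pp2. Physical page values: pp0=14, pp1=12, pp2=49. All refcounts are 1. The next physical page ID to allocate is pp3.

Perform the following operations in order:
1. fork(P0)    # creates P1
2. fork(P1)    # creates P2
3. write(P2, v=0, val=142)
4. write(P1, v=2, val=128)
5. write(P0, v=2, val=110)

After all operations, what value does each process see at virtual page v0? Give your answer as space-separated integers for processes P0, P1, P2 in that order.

Op 1: fork(P0) -> P1. 3 ppages; refcounts: pp0:2 pp1:2 pp2:2
Op 2: fork(P1) -> P2. 3 ppages; refcounts: pp0:3 pp1:3 pp2:3
Op 3: write(P2, v0, 142). refcount(pp0)=3>1 -> COPY to pp3. 4 ppages; refcounts: pp0:2 pp1:3 pp2:3 pp3:1
Op 4: write(P1, v2, 128). refcount(pp2)=3>1 -> COPY to pp4. 5 ppages; refcounts: pp0:2 pp1:3 pp2:2 pp3:1 pp4:1
Op 5: write(P0, v2, 110). refcount(pp2)=2>1 -> COPY to pp5. 6 ppages; refcounts: pp0:2 pp1:3 pp2:1 pp3:1 pp4:1 pp5:1
P0: v0 -> pp0 = 14
P1: v0 -> pp0 = 14
P2: v0 -> pp3 = 142

Answer: 14 14 142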